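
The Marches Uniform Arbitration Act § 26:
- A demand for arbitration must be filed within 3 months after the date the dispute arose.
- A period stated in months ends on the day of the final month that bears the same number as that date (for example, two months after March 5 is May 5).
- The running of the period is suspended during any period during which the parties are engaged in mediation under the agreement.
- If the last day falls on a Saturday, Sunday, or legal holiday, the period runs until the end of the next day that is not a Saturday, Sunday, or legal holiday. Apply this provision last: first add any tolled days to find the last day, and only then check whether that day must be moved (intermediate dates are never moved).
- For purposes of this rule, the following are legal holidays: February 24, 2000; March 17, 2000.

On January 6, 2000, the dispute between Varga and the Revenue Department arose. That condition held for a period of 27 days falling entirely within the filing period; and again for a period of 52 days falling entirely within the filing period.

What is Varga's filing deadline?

June 26, 2000

3 months after January 6, 2000 is April 6, 2000.
Tolling adds 27 days: April 6, 2000 + 27 days = May 3, 2000.
Tolling adds 52 days: May 3, 2000 + 52 days = June 24, 2000.
June 24, 2000 is Saturday; June 25, 2000 is Sunday. The next qualifying day is June 26, 2000.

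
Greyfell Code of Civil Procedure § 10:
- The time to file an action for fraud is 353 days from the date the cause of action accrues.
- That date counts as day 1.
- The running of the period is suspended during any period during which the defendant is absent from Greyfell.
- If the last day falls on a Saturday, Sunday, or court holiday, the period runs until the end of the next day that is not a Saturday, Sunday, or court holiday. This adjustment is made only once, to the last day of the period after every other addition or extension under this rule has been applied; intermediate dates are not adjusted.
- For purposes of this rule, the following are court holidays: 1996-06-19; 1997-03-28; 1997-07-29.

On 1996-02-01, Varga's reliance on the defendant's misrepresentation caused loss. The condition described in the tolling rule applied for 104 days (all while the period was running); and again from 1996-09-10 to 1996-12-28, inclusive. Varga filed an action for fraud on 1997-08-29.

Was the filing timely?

Counting 1996-02-01 as day 1, day 353 is January 18, 1997.
Tolling adds 104 days: January 18, 1997 + 104 days = May 2, 1997.
From September 10, 1996 through December 28, 1996 inclusive is 110 days; tolling adds 110 days: May 2, 1997 + 110 days = August 20, 1997.
August 20, 1997 is a Wednesday and not a court holiday, so no extension applies.
The deadline is August 20, 1997; the filing on August 29, 1997 is after that date.

No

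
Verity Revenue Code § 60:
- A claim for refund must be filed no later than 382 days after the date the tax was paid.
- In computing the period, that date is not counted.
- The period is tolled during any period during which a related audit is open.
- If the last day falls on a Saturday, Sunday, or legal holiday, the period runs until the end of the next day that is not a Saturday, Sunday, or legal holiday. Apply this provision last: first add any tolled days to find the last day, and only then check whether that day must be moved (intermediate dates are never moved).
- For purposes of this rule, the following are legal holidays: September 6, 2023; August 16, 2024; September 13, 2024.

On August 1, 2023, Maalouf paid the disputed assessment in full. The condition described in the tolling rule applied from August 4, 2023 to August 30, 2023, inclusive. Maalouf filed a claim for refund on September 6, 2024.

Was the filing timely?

Yes

382 days after August 1, 2023 is August 17, 2024.
From August 4, 2023 through August 30, 2023 inclusive is 27 days; tolling adds 27 days: August 17, 2024 + 27 days = September 13, 2024.
September 13, 2024 is a listed holiday; September 14, 2024 is Saturday; September 15, 2024 is Sunday. The next qualifying day is September 16, 2024.
The deadline is September 16, 2024; the filing on September 6, 2024 is on or before that date.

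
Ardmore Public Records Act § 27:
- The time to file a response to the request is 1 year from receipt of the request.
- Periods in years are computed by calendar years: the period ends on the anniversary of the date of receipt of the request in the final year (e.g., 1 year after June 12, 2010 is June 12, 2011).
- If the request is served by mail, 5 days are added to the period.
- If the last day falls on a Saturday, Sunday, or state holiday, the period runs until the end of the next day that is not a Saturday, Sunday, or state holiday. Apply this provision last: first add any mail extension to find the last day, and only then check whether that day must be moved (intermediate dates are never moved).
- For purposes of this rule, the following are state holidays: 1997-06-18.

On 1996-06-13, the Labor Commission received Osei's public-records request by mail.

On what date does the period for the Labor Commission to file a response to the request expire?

June 19, 1997

1 year after 1996-06-13 is June 13, 1997.
Service was by mail, adding 5 days: June 13, 1997 + 5 days = June 18, 1997.
June 18, 1997 is a listed holiday. The next qualifying day is June 19, 1997.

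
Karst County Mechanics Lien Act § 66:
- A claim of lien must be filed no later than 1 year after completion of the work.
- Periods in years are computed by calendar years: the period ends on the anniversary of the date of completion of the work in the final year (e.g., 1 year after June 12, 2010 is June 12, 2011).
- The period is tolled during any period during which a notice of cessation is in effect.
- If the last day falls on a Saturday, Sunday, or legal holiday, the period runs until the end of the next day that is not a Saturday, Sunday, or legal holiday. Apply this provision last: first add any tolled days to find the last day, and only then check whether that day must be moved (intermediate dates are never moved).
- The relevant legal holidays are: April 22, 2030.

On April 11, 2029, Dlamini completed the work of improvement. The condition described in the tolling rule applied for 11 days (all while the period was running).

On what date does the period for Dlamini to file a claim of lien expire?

April 23, 2030

1 year after April 11, 2029 is April 11, 2030.
Tolling adds 11 days: April 11, 2030 + 11 days = April 22, 2030.
April 22, 2030 is a listed holiday. The next qualifying day is April 23, 2030.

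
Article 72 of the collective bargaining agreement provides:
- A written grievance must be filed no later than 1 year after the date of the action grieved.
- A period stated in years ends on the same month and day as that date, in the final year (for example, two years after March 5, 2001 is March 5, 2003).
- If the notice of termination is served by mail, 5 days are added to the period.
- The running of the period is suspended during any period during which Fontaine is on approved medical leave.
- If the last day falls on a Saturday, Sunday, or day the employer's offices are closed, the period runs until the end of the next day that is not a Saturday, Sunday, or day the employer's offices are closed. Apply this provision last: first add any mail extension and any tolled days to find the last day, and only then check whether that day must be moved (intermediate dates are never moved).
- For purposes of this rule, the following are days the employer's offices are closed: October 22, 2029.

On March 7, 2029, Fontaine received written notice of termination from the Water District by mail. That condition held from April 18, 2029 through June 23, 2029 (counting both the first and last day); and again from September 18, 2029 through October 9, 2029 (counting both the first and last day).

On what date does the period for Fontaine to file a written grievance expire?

June 10, 2030

1 year after March 7, 2029 is March 7, 2030.
Service was by mail, adding 5 days: March 7, 2030 + 5 days = March 12, 2030.
From April 18, 2029 through June 23, 2029 inclusive is 67 days; tolling adds 67 days: March 12, 2030 + 67 days = May 18, 2030.
From September 18, 2029 through October 9, 2029 inclusive is 22 days; tolling adds 22 days: May 18, 2030 + 22 days = June 9, 2030.
June 9, 2030 is Sunday. The next qualifying day is June 10, 2030.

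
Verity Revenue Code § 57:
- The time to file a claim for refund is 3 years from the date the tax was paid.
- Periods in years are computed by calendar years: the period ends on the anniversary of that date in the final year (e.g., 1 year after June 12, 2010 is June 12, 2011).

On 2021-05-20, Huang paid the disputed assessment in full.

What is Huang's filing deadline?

May 20, 2024

3 years after 2021-05-20 is May 20, 2024.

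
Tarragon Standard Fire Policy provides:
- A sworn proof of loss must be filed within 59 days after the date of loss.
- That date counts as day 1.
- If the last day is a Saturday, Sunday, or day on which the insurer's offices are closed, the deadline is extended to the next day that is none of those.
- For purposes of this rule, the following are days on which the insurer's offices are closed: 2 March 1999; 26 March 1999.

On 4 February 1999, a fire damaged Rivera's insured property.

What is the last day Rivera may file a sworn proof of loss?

April 5, 1999

Counting 4 February 1999 as day 1, day 59 is April 3, 1999.
April 3, 1999 is Saturday; April 4, 1999 is Sunday. The next qualifying day is April 5, 1999.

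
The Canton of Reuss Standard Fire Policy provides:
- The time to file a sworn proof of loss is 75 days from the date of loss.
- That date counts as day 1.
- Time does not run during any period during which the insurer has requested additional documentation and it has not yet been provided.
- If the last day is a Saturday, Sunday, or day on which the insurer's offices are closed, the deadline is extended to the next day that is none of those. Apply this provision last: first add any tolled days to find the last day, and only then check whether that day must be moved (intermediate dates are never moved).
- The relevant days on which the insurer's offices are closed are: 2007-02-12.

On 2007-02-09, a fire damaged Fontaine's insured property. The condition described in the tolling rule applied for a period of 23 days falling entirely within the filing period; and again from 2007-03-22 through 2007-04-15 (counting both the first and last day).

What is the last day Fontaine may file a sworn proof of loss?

June 11, 2007

Counting 2007-02-09 as day 1, day 75 is April 24, 2007.
Tolling adds 23 days: April 24, 2007 + 23 days = May 17, 2007.
From March 22, 2007 through April 15, 2007 inclusive is 25 days; tolling adds 25 days: May 17, 2007 + 25 days = June 11, 2007.
June 11, 2007 is a Monday and not a day on which the insurer's offices are closed, so no extension applies.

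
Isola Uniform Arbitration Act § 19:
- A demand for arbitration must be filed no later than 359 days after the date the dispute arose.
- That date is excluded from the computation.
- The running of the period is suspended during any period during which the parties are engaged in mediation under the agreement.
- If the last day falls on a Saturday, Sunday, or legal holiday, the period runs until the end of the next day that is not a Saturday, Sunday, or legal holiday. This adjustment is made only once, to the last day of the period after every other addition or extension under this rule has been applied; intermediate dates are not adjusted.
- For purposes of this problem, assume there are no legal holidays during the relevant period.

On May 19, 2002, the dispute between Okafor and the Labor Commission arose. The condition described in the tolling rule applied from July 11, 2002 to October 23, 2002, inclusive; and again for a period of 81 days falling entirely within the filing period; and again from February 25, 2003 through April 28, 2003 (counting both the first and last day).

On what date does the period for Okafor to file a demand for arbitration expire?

January 19, 2004

359 days after May 19, 2002 is May 13, 2003.
From July 11, 2002 through October 23, 2002 inclusive is 105 days; tolling adds 105 days: May 13, 2003 + 105 days = August 26, 2003.
Tolling adds 81 days: August 26, 2003 + 81 days = November 15, 2003.
From February 25, 2003 through April 28, 2003 inclusive is 63 days; tolling adds 63 days: November 15, 2003 + 63 days = January 17, 2004.
January 17, 2004 is Saturday; January 18, 2004 is Sunday. The next qualifying day is January 19, 2004.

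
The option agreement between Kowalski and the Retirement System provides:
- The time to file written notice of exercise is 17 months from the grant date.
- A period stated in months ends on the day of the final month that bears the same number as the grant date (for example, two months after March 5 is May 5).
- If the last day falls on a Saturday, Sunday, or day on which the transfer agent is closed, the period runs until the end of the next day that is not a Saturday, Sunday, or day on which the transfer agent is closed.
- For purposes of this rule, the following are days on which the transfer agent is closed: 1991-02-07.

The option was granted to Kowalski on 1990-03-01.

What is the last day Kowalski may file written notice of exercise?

August 1, 1991

17 months after 1990-03-01 is August 1, 1991.
August 1, 1991 is a Thursday and not a day on which the transfer agent is closed, so no extension applies.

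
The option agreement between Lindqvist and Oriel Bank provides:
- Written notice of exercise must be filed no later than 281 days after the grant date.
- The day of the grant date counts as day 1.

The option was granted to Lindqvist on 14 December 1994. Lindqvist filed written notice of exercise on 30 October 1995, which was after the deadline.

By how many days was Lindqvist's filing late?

40 days

Counting 14 December 1994 as day 1, day 281 is September 20, 1995.
The deadline is September 20, 1995; from September 20, 1995 to October 30, 1995 is 40 days.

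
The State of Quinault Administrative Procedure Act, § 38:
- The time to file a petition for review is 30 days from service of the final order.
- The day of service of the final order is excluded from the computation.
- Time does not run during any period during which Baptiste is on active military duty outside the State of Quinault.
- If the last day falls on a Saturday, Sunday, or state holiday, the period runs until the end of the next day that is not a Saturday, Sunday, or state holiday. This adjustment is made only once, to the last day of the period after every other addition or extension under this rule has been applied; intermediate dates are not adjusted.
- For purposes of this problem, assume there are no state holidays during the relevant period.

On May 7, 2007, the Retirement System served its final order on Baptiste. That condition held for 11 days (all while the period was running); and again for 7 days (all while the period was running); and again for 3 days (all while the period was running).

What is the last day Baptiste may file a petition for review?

30 days after May 7, 2007 is June 6, 2007.
Tolling adds 11 days: June 6, 2007 + 11 days = June 17, 2007.
Tolling adds 7 days: June 17, 2007 + 7 days = June 24, 2007.
Tolling adds 3 days: June 24, 2007 + 3 days = June 27, 2007.
June 27, 2007 is a Wednesday and not a state holiday, so no extension applies.

June 27, 2007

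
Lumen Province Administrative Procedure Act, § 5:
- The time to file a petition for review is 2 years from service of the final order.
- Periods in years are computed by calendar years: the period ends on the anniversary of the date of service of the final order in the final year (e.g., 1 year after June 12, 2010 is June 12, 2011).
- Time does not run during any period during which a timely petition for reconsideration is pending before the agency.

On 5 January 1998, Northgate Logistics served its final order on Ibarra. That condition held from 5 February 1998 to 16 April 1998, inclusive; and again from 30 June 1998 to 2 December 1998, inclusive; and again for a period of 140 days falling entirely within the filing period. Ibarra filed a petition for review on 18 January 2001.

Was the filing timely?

No

2 years after 5 January 1998 is January 5, 2000.
From February 5, 1998 through April 16, 1998 inclusive is 71 days; tolling adds 71 days: January 5, 2000 + 71 days = March 16, 2000.
From June 30, 1998 through December 2, 1998 inclusive is 156 days; tolling adds 156 days: March 16, 2000 + 156 days = August 19, 2000.
Tolling adds 140 days: August 19, 2000 + 140 days = January 6, 2001.
The deadline is January 6, 2001; the filing on January 18, 2001 is after that date.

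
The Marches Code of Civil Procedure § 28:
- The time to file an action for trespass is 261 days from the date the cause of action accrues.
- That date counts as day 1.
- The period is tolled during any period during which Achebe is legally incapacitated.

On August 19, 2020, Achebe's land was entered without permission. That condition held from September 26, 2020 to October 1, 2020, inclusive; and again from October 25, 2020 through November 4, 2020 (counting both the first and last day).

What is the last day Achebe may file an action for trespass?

May 23, 2021

Counting August 19, 2020 as day 1, day 261 is May 6, 2021.
From September 26, 2020 through October 1, 2020 inclusive is 6 days; tolling adds 6 days: May 6, 2021 + 6 days = May 12, 2021.
From October 25, 2020 through November 4, 2020 inclusive is 11 days; tolling adds 11 days: May 12, 2021 + 11 days = May 23, 2021.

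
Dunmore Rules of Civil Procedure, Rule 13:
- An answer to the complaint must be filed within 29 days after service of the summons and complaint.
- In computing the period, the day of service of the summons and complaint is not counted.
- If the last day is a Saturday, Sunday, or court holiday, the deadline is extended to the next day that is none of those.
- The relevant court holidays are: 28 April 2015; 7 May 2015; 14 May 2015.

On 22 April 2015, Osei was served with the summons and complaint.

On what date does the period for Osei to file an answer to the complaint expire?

29 days after 22 April 2015 is May 21, 2015.
May 21, 2015 is a Thursday and not a court holiday, so no extension applies.

May 21, 2015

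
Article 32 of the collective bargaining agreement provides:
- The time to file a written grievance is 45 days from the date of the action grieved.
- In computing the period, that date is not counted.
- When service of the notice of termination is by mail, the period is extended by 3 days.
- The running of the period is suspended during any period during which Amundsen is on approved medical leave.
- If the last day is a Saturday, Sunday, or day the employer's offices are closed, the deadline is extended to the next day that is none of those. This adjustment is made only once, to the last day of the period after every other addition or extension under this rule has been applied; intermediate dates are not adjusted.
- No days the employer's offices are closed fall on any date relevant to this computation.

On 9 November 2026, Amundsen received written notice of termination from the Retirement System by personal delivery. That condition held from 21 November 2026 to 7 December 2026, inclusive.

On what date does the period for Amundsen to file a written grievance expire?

January 11, 2027

45 days after 9 November 2026 is December 24, 2026.
Service was not by mail, so no mail extension applies.
From November 21, 2026 through December 7, 2026 inclusive is 17 days; tolling adds 17 days: December 24, 2026 + 17 days = January 10, 2027.
January 10, 2027 is Sunday. The next qualifying day is January 11, 2027.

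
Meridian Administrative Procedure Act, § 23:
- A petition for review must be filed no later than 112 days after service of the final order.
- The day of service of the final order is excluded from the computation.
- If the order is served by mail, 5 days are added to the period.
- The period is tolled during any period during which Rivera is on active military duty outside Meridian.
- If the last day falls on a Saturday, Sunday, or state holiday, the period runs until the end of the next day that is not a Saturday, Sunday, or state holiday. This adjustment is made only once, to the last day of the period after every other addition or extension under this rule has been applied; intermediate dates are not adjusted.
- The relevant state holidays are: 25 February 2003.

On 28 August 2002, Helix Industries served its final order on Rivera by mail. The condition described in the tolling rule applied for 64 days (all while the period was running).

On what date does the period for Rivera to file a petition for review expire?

112 days after 28 August 2002 is December 18, 2002.
Service was by mail, adding 5 days: December 18, 2002 + 5 days = December 23, 2002.
Tolling adds 64 days: December 23, 2002 + 64 days = February 25, 2003.
February 25, 2003 is a listed holiday. The next qualifying day is February 26, 2003.

February 26, 2003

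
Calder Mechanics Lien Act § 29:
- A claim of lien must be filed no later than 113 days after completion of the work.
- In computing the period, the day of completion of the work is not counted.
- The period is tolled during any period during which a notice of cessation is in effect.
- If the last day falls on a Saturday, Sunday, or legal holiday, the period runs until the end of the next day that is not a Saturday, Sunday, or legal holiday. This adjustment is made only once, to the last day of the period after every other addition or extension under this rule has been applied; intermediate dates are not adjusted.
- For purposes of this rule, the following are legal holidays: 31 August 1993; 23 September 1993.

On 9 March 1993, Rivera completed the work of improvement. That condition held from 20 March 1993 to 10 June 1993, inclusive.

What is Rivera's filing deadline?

September 21, 1993

113 days after 9 March 1993 is June 30, 1993.
From March 20, 1993 through June 10, 1993 inclusive is 83 days; tolling adds 83 days: June 30, 1993 + 83 days = September 21, 1993.
September 21, 1993 is a Tuesday and not a legal holiday, so no extension applies.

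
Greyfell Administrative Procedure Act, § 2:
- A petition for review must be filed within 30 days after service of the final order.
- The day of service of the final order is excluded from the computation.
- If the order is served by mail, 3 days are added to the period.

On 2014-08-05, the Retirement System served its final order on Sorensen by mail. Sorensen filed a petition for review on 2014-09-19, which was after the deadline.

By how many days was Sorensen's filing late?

12 days

30 days after 2014-08-05 is September 4, 2014.
Service was by mail, adding 3 days: September 4, 2014 + 3 days = September 7, 2014.
The deadline is September 7, 2014; from September 7, 2014 to September 19, 2014 is 12 days.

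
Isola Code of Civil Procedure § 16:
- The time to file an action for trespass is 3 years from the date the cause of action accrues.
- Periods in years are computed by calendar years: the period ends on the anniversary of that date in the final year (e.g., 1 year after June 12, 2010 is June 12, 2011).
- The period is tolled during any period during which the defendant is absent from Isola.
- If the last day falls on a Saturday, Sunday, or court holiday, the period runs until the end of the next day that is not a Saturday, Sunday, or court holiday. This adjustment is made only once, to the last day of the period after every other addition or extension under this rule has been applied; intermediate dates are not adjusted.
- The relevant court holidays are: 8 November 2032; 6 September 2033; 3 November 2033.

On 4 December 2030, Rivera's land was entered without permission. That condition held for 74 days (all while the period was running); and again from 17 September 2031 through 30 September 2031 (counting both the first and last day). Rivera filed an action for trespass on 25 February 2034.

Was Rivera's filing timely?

3 years after 4 December 2030 is December 4, 2033.
Tolling adds 74 days: December 4, 2033 + 74 days = February 16, 2034.
From September 17, 2031 through September 30, 2031 inclusive is 14 days; tolling adds 14 days: February 16, 2034 + 14 days = March 2, 2034.
March 2, 2034 is a Thursday and not a court holiday, so no extension applies.
The deadline is March 2, 2034; the filing on February 25, 2034 is on or before that date.

Yes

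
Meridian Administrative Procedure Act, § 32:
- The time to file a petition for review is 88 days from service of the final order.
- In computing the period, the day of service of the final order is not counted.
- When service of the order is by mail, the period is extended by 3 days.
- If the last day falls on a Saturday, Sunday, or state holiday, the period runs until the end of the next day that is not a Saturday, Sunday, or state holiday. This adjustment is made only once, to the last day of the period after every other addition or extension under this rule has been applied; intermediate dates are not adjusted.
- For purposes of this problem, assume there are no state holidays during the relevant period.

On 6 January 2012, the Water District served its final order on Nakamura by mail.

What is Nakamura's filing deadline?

88 days after 6 January 2012 is April 3, 2012.
Service was by mail, adding 3 days: April 3, 2012 + 3 days = April 6, 2012.
April 6, 2012 is a Friday and not a state holiday, so no extension applies.

April 6, 2012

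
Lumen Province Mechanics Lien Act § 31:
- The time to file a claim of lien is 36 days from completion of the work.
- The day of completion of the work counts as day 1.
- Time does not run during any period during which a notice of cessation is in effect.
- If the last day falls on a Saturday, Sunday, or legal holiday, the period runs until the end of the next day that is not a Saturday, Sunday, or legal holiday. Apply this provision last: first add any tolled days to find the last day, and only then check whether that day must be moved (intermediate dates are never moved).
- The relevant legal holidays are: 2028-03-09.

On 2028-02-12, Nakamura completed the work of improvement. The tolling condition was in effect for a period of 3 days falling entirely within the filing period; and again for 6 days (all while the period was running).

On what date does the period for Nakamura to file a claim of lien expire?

March 27, 2028

Counting 2028-02-12 as day 1, day 36 is March 18, 2028.
Tolling adds 3 days: March 18, 2028 + 3 days = March 21, 2028.
Tolling adds 6 days: March 21, 2028 + 6 days = March 27, 2028.
March 27, 2028 is a Monday and not a legal holiday, so no extension applies.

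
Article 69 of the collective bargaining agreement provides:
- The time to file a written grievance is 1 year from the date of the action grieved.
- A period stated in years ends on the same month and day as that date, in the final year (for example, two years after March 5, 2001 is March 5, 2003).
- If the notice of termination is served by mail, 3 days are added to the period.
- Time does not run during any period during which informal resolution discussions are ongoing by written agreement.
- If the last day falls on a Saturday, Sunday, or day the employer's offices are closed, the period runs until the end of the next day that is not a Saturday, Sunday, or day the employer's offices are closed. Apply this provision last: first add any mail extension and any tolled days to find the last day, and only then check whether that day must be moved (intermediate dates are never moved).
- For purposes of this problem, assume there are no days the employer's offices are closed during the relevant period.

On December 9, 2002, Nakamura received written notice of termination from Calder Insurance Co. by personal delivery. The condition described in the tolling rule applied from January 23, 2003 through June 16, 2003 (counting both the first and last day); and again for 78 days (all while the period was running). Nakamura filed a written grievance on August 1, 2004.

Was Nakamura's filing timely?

1 year after December 9, 2002 is December 9, 2003.
Service was not by mail, so no mail extension applies.
From January 23, 2003 through June 16, 2003 inclusive is 145 days; tolling adds 145 days: December 9, 2003 + 145 days = May 2, 2004.
Tolling adds 78 days: May 2, 2004 + 78 days = July 19, 2004.
July 19, 2004 is a Monday and not a day the employer's offices are closed, so no extension applies.
The deadline is July 19, 2004; the filing on August 1, 2004 is after that date.

No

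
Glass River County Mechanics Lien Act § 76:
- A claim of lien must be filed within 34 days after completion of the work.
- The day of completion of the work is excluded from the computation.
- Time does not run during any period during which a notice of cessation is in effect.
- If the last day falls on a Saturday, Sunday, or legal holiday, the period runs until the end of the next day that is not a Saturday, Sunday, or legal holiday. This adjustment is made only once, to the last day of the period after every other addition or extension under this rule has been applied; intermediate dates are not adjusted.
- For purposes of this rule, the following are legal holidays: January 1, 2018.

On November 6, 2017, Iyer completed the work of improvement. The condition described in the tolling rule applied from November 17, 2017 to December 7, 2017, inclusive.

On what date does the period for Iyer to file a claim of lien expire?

34 days after November 6, 2017 is December 10, 2017.
From November 17, 2017 through December 7, 2017 inclusive is 21 days; tolling adds 21 days: December 10, 2017 + 21 days = December 31, 2017.
December 31, 2017 is Sunday; January 1, 2018 is a listed holiday. The next qualifying day is January 2, 2018.

January 2, 2018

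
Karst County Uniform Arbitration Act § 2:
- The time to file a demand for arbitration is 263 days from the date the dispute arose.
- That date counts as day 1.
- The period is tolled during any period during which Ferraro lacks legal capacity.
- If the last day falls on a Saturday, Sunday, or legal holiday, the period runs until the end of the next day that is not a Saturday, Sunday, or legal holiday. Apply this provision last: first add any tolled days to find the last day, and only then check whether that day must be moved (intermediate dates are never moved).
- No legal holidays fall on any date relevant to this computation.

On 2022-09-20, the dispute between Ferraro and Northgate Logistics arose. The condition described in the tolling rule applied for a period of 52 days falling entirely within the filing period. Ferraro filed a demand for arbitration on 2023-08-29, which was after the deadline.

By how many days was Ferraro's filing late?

Counting 2022-09-20 as day 1, day 263 is June 9, 2023.
Tolling adds 52 days: June 9, 2023 + 52 days = July 31, 2023.
July 31, 2023 is a Monday and not a legal holiday, so no extension applies.
The deadline is July 31, 2023; from July 31, 2023 to August 29, 2023 is 29 days.

29 days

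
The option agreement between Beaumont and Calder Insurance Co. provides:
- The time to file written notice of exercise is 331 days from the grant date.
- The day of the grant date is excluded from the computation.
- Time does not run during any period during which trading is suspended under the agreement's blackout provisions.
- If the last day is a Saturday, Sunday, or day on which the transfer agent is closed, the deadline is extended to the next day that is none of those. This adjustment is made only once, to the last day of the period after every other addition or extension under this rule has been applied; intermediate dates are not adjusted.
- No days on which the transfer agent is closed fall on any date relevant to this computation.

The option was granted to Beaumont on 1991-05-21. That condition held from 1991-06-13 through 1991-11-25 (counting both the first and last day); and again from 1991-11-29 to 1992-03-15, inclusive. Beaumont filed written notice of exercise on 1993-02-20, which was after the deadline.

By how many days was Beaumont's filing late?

331 days after 1991-05-21 is April 16, 1992.
From June 13, 1991 through November 25, 1991 inclusive is 166 days; tolling adds 166 days: April 16, 1992 + 166 days = September 29, 1992.
From November 29, 1991 through March 15, 1992 inclusive is 108 days; tolling adds 108 days: September 29, 1992 + 108 days = January 15, 1993.
January 15, 1993 is a Friday and not a day on which the transfer agent is closed, so no extension applies.
The deadline is January 15, 1993; from January 15, 1993 to February 20, 1993 is 36 days.

36 days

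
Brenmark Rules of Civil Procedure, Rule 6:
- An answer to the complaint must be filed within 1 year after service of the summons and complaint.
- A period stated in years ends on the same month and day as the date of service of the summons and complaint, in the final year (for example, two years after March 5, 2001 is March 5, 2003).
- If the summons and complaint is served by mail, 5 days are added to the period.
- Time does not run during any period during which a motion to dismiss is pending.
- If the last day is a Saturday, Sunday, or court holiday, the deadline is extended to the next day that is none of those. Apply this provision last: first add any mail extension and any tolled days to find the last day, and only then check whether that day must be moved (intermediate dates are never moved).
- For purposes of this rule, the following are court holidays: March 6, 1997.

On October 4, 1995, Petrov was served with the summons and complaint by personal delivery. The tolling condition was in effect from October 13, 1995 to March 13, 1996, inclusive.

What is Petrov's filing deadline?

March 7, 1997

1 year after October 4, 1995 is October 4, 1996.
Service was not by mail, so no mail extension applies.
From October 13, 1995 through March 13, 1996 inclusive is 153 days; tolling adds 153 days: October 4, 1996 + 153 days = March 6, 1997.
March 6, 1997 is a listed holiday. The next qualifying day is March 7, 1997.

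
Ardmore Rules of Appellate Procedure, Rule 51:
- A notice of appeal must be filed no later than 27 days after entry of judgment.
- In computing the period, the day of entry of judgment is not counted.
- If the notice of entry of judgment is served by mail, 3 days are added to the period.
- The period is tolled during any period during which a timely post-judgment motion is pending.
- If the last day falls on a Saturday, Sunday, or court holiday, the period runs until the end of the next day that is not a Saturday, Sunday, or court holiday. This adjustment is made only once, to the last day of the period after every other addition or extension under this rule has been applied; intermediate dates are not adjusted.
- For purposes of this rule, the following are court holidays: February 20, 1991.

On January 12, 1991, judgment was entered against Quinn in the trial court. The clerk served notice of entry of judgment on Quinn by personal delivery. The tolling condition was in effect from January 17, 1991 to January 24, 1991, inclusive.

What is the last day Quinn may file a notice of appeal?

27 days after January 12, 1991 is February 8, 1991.
Service was not by mail, so no mail extension applies.
From January 17, 1991 through January 24, 1991 inclusive is 8 days; tolling adds 8 days: February 8, 1991 + 8 days = February 16, 1991.
February 16, 1991 is Saturday; February 17, 1991 is Sunday. The next qualifying day is February 18, 1991.

February 18, 1991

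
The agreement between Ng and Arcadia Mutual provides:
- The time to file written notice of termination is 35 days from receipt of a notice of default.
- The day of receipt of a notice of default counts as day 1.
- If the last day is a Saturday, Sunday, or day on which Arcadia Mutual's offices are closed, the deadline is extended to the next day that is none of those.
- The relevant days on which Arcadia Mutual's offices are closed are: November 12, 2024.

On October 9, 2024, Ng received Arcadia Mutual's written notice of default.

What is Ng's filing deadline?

November 13, 2024

Counting October 9, 2024 as day 1, day 35 is November 12, 2024.
November 12, 2024 is a listed holiday. The next qualifying day is November 13, 2024.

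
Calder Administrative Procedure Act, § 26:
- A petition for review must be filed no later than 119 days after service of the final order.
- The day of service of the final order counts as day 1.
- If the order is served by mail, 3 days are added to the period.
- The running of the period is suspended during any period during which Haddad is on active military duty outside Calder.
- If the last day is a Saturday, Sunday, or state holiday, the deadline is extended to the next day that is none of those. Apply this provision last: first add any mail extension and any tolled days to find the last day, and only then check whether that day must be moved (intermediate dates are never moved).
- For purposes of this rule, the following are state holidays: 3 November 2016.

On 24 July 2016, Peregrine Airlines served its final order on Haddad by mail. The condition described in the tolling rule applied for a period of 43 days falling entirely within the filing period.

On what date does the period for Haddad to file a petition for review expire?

January 4, 2017

Counting 24 July 2016 as day 1, day 119 is November 19, 2016.
Service was by mail, adding 3 days: November 19, 2016 + 3 days = November 22, 2016.
Tolling adds 43 days: November 22, 2016 + 43 days = January 4, 2017.
January 4, 2017 is a Wednesday and not a state holiday, so no extension applies.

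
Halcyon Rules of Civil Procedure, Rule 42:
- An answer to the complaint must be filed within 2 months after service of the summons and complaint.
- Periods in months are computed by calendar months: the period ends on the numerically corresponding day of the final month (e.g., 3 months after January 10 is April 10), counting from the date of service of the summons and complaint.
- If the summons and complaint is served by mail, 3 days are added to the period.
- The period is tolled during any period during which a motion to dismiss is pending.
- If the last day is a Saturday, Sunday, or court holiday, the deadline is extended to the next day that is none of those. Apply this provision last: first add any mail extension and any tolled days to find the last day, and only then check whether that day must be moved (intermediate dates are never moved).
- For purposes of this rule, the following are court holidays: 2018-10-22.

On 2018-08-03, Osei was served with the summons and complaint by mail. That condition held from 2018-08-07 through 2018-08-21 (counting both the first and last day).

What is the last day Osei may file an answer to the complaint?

October 23, 2018

2 months after 2018-08-03 is October 3, 2018.
Service was by mail, adding 3 days: October 3, 2018 + 3 days = October 6, 2018.
From August 7, 2018 through August 21, 2018 inclusive is 15 days; tolling adds 15 days: October 6, 2018 + 15 days = October 21, 2018.
October 21, 2018 is Sunday; October 22, 2018 is a listed holiday. The next qualifying day is October 23, 2018.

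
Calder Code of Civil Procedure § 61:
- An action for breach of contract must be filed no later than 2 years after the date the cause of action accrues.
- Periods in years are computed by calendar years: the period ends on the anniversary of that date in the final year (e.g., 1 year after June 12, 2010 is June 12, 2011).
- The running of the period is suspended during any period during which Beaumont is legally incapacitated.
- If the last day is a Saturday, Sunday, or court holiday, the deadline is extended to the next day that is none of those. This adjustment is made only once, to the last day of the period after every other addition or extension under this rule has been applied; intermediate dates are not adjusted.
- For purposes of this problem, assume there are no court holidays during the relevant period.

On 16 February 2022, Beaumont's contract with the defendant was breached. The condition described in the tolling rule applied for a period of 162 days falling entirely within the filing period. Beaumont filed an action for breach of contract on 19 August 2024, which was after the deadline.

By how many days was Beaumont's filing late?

21 days

2 years after 16 February 2022 is February 16, 2024.
Tolling adds 162 days: February 16, 2024 + 162 days = July 27, 2024.
July 27, 2024 is Saturday; July 28, 2024 is Sunday. The next qualifying day is July 29, 2024.
The deadline is July 29, 2024; from July 29, 2024 to August 19, 2024 is 21 days.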